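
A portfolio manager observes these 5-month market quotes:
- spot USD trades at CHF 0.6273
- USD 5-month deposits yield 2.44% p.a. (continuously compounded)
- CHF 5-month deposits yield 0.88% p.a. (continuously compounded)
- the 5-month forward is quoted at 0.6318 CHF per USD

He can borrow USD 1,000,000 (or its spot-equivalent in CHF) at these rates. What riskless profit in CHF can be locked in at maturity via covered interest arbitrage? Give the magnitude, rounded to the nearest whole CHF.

T = 5/12 years.
Keep in USD, deliver into the forward: 1,000,000·1.01021852·0.6318 = CHF 638,256.06.
Swap to CHF now, deposit: 1,000,000·0.6273·1.0036734 = CHF 629,604.32.
The quoted forward overvalues USD, so borrow CHF, buy USD at spot, deposit the USD at 2.44%, and sell the proceeds forward at 0.6318.
Profit = 638,256.06 − 629,604.32 = CHF 8,652.

CHF 8,652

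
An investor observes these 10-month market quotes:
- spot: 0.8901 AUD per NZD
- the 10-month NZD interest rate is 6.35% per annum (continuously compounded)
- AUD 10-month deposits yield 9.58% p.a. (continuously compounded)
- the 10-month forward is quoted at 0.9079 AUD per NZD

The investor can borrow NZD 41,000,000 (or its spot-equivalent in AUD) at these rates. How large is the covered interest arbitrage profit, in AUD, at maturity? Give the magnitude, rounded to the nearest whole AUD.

AUD 280,285

T = 10/12 years.
Keep in NZD, deliver into the forward: 41,000,000·1.0543417796·0.9079 = AUD 39,246,712.97.
Swap to AUD now, deposit: 41,000,000·0.8901·1.0831065349 = AUD 39,526,998.20.
The quoted forward undervalues NZD, so borrow NZD, convert to AUD at spot, deposit the AUD at 9.58%, and buy NZD forward at 0.9079 to cover the loan.
Arbitrage profit = |39,246,712.97 − 39,526,998.20| = AUD 280,285.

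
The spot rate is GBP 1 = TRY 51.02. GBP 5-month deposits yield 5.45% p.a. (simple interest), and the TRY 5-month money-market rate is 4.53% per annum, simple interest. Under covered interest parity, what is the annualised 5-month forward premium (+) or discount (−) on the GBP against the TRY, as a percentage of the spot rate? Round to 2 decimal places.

T = 5/12 years.
F = S · g_TRY/g_GBP = 51.02 × 1.018875/1.0227083 = 50.82877.
Annualised premium = (F − S)/S × (1/T) = (50.82877 − 51.02)/51.02 ÷ (5/12) = -0.90%.

-0.90%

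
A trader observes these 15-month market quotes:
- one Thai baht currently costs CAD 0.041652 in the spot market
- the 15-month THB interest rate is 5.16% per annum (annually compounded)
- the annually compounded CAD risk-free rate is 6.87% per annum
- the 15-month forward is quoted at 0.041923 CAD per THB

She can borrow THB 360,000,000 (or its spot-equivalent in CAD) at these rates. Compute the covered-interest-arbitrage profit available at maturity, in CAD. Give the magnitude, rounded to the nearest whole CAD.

CAD 221,333

T = 15/12 years.
Keep in THB, deliver into the forward: 360,000,000·1.0649107761·0.041923 = CAD 16,071,931.61.
Swap to CAD now, deposit: 360,000,000·0.041652·1.0866001527 = CAD 16,293,265.04.
The quoted forward undervalues THB, so borrow THB, convert to CAD at spot, deposit the CAD at 6.87%, and buy THB forward at 0.041923 to cover the loan.
The gap between the two covered legs is CAD 221,333.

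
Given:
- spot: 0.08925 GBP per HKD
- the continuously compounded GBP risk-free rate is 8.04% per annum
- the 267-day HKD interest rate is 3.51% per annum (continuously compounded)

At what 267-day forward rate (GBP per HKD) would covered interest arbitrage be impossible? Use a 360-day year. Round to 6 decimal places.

0.092300

T = 267/360 years.
Growth of 1 GBP over T: e^(0.0804×267/360) = 1.0614437.
Growth of 1 HKD over T: e^(0.0351×267/360) = 1.0263743.
So F = 0.08925 × 1.0614437 / 1.0263743 = 0.09229952 (GBP/HKD).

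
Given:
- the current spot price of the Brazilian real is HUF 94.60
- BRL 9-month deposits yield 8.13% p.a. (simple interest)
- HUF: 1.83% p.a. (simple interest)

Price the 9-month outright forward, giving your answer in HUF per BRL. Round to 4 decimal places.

T = 9/12 years.
HUF accumulates by 1 + 0.0183×9/12 = 1.013725.
BRL growth factor: 1 + 0.0813×9/12 = 1.060975.
So F = 94.6 × 1.013725 / 1.060975 = 90.387036 (HUF/BRL).

90.3870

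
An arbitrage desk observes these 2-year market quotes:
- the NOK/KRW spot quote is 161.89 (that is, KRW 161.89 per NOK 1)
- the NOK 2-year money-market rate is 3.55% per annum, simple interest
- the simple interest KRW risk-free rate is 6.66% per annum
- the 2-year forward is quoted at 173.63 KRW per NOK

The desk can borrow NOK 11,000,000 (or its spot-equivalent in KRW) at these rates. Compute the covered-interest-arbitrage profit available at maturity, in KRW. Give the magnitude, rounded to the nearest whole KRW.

T = 2 years.
Invest the NOK and cover forward: 11,000,000 × 1.071000 × 173.63 = KRW 2,045,535,030.00.
Convert at spot and invest in KRW: 11,000,000 × 161.89 × 1.133200 = KRW 2,017,991,228.00.
The quoted forward overvalues NOK, so borrow KRW, buy NOK at spot, deposit the NOK at 3.55%, and sell the proceeds forward at 173.63.
Profit = 2,045,535,030.00 − 2,017,991,228.00 = KRW 27,543,802.

KRW 27,543,802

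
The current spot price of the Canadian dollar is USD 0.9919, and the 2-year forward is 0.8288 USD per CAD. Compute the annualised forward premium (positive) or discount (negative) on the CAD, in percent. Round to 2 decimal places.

-8.22%

T = 2 years.
(F − S)/S = (0.8288 − 0.9919)/0.9919 = -0.1644319.
×(1/T) gives -8.22% p.a.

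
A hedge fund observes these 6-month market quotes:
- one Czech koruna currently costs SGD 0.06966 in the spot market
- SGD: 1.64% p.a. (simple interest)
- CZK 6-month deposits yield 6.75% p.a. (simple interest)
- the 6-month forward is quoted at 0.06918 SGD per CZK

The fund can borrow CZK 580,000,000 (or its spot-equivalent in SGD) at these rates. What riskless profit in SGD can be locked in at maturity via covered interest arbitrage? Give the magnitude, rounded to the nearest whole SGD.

SGD 744,496

T = 6/12 years.
Route A — deposit CZK, sell forward: 580,000,000 × 1.033750 × 0.06918 = SGD 41,478,598.50.
Route B — convert at spot, deposit SGD: 580,000,000 × 0.06966 × 1.008200 = SGD 40,734,102.96.
The quoted forward overvalues CZK, so borrow SGD, buy CZK at spot, deposit the CZK at 6.75%, and sell the proceeds forward at 0.06918.
The gap between the two covered legs is SGD 744,496.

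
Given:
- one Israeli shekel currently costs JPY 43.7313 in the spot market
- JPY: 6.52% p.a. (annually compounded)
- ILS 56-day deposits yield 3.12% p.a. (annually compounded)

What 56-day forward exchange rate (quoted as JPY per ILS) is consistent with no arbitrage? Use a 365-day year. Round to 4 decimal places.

T = 56/365 years.
JPY accumulates by (1 + 0.0652)^(56/365) = 1.0097378.
Growth of 1 ILS over T: (1 + 0.0312)^(56/365) = 1.00472482.
So F = 43.7313 × 1.0097378 / 1.00472482 = 43.949493 (JPY/ILS).

43.9495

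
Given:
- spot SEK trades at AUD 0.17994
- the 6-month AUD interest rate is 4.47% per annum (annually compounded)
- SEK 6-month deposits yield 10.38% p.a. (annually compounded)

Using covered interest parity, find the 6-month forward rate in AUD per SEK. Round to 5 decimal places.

0.17506

T = 6/12 years.
Growth of 1 AUD over T: (1 + 0.0447)^(6/12) = 1.0221057.
Growth of 1 SEK over T: (1 + 0.1038)^(6/12) = 1.0506189.
Forward (AUD per SEK) = 0.17994 × 1.0221057 / 1.0506189 = 0.1750565.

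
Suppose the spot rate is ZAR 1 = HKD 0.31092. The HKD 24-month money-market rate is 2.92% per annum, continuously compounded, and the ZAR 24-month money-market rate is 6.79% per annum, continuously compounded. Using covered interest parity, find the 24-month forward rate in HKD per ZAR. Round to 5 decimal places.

T = 2 years.
HKD accumulates by e^(0.0292×2) = 1.060139.
Growth of 1 ZAR over T: e^(0.0679×2) = 1.1454528.
So F = 0.31092 × 1.060139 / 1.1454528 = 0.2877625 (HKD/ZAR).

0.28776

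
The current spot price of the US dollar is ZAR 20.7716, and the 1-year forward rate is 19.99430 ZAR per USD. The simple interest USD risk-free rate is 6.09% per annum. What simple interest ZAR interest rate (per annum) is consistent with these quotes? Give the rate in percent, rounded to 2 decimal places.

T = 1 year.
By CIP, F/S equals the ZAR-to-USD growth ratio: 19.9943/20.7716 = 0.9625787.
The USD side grows by 1 + 0.0609×1 = 1.060900.
Hence g_ZAR = 1.0211997.
r = (1.0211997 − 1)/1 = 0.021200 → 2.12%.

2.12%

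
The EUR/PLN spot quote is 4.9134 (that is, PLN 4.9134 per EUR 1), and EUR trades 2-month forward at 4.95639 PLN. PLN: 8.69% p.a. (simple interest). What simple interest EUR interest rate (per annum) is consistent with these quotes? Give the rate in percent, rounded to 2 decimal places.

3.41%

T = 2/12 years.
By CIP, F/S equals the PLN-to-EUR growth ratio: 4.95639/4.9134 = 1.0087495.
The PLN side grows by 1 + 0.0869×2/12 = 1.0144833.
Hence g_EUR = 1.0056841.
(1.0056841 − 1)/T = 0.034105, i.e. 3.41%.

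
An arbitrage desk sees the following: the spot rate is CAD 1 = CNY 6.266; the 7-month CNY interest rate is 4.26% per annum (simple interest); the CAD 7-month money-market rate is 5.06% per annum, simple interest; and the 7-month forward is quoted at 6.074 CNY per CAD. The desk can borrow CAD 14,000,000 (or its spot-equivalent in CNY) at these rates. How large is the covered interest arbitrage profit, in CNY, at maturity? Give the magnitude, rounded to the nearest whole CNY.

CNY 2,357,962

T = 7/12 years.
Keep in CAD, deliver into the forward: 14,000,000·1.0295166667·6.074 = CNY 87,545,979.27.
Swap to CNY now, deposit: 14,000,000·6.266·1.024850 = CNY 89,903,941.40.
The quoted forward undervalues CAD, so borrow CAD, convert to CNY at spot, deposit the CNY at 4.26%, and buy CAD forward at 6.074 to cover the loan.
Arbitrage profit = |87,545,979.27 − 89,903,941.40| = CNY 2,357,962.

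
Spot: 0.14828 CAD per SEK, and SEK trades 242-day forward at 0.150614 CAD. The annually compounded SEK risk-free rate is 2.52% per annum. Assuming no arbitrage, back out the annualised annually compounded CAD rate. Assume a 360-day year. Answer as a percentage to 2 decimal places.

4.93%

T = 242/360 years.
CIP gives F = S · g_CAD/g_SEK, so g_CAD/g_SEK = 0.150614/0.14828 = 1.0157405.
The SEK side grows by (1 + 0.0252)^(242/360) = 1.0168708.
So the CAD growth factor = 1.0328769.
r = 1.0328769^(360/242) − 1 = 0.049298 → 4.93%.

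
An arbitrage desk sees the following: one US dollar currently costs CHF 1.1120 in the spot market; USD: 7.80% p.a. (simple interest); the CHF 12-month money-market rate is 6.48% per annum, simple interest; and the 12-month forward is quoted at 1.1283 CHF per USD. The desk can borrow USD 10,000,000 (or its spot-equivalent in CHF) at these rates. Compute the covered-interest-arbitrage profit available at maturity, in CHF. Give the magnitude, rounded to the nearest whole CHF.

T = 1 year.
Invest the USD and cover forward: 10,000,000 × 1.078000 × 1.1283 = CHF 12,163,074.00.
Convert at spot and invest in CHF: 10,000,000 × 1.1120 × 1.064800 = CHF 11,840,576.00.
The quoted forward overvalues USD, so borrow CHF, buy USD at spot, deposit the USD at 7.80%, and sell the proceeds forward at 1.1283.
Arbitrage profit = |12,163,074.00 − 11,840,576.00| = CHF 322,498.

CHF 322,498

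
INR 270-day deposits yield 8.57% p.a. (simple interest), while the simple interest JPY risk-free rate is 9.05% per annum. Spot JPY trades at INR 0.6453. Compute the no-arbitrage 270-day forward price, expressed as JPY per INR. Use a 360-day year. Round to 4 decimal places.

T = 270/360 years.
INR accumulates by 1 + 0.0857×270/360 = 1.064275.
JPY growth factor: 1 + 0.0905×270/360 = 1.067875.
So F = 0.6453 × 1.064275 / 1.067875 = 0.6431246 (INR/JPY).
Quoted the other way: 1/0.6431246 = 1.5549 JPY per INR.

1.5549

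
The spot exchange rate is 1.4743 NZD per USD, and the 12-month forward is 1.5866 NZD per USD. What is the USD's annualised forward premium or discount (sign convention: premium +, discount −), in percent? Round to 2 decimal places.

+7.62%

T = 1 year.
USD trades forward at +7.61717% vs spot over the period.
×(1/T) gives 7.62% p.a.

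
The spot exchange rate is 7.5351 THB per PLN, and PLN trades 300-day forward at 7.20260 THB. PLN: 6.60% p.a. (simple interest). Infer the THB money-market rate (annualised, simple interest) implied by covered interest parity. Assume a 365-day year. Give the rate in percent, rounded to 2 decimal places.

T = 300/365 years.
F/S = 7.2026/7.5351 = 0.9558732 = (growth of THB) / (growth of PLN).
PLN growth factor: 1 + 0.0660×300/365 = 1.0542466.
That pins the THB growth at 1.0077261.
(1.0077261 − 1)/T = 0.009400, i.e. 0.94%.

0.94%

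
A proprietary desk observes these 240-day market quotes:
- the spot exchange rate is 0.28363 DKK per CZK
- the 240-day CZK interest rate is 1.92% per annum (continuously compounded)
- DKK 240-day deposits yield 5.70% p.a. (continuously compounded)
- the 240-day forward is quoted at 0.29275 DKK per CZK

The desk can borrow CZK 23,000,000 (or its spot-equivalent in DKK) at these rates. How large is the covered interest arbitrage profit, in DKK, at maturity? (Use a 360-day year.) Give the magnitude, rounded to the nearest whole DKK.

DKK 43,837

T = 240/360 years.
Route A — deposit CZK, sell forward: 23,000,000 × 1.012882271 × 0.29275 = DKK 6,819,989.55.
Route B — convert at spot, deposit DKK: 23,000,000 × 0.28363 × 1.038731233 = DKK 6,776,152.81.
The quoted forward overvalues CZK, so borrow DKK, buy CZK at spot, deposit the CZK at 1.92%, and sell the proceeds forward at 0.29275.
The gap between the two covered legs is DKK 43,837.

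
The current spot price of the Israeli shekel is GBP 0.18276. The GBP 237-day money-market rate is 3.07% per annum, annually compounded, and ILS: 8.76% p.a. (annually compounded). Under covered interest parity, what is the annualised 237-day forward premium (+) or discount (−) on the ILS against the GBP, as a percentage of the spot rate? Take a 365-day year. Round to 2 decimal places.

T = 237/365 years.
CIP forward (GBP per ILS) = 0.18276 × 1.0198281/1.0560391 = 0.17649326.
(F − S)/S ÷ T = (0.17649326 − 0.18276)/0.18276/(237/365) = -0.052809 → -5.28%.

-5.28%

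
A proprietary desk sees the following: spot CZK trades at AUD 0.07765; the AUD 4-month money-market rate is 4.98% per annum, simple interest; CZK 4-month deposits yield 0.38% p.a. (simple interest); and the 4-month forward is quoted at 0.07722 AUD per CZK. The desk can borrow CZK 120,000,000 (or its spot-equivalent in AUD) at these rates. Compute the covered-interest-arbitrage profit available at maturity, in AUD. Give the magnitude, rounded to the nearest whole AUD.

T = 4/12 years.
Invest the CZK and cover forward: 120,000,000 × 1.001266667 × 0.07722 = AUD 9,278,137.44.
Convert at spot and invest in AUD: 120,000,000 × 0.07765 × 1.016600 = AUD 9,472,678.80.
The quoted forward undervalues CZK, so borrow CZK, convert to AUD at spot, deposit the AUD at 4.98%, and buy CZK forward at 0.07722 to cover the loan.
The gap between the two covered legs is AUD 194,541.

AUD 194,541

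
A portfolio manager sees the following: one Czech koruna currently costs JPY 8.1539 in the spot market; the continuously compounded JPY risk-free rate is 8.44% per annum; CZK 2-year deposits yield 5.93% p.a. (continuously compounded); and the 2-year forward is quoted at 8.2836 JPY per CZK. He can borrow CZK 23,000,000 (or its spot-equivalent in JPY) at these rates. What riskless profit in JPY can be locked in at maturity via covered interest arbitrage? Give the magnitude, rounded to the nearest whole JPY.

T = 2 years.
Route A — deposit CZK, sell forward: 23,000,000 × 1.12591946042 × 8.2836 = JPY 214,513,328.17.
Route B — convert at spot, deposit JPY: 23,000,000 × 8.1539 × 1.18388333858 = JPY 222,025,126.15.
The quoted forward undervalues CZK, so borrow CZK, convert to JPY at spot, deposit the JPY at 8.44%, and buy CZK forward at 8.2836 to cover the loan.
Profit = 222,025,126.15 − 214,513,328.17 = JPY 7,511,798.

JPY 7,511,798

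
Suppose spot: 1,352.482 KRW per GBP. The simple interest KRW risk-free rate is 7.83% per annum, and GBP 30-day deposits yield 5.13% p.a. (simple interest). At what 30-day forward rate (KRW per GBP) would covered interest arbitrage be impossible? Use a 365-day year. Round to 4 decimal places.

1355.4708

T = 30/365 years.
KRW growth factor: 1 + 0.0783×30/365 = 1.0064356164.
GBP accumulates by 1 + 0.0513×30/365 = 1.0042164384.
Forward (KRW per GBP) = 1352.482 × 1.0064356164 / 1.0042164384 = 1355.470796.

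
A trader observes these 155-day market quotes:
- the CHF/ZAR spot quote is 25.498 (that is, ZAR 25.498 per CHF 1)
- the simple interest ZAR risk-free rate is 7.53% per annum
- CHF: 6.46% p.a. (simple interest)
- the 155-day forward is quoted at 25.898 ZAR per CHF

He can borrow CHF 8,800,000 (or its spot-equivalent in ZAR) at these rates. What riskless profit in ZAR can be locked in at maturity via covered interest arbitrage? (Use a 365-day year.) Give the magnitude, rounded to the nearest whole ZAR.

ZAR 2,597,007

T = 155/365 years.
Keep in CHF, deliver into the forward: 8,800,000·1.02743287671·25.898 = ZAR 234,154,418.44.
Swap to ZAR now, deposit: 8,800,000·25.498·1.03197671233 = ZAR 231,557,411.46.
The quoted forward overvalues CHF, so borrow ZAR, buy CHF at spot, deposit the CHF at 6.46%, and sell the proceeds forward at 25.898.
The gap between the two covered legs is ZAR 2,597,007.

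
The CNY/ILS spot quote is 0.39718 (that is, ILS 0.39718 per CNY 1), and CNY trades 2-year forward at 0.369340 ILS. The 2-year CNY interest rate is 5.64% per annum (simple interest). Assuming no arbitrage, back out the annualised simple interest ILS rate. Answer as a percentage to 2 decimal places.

T = 2 years.
F/S = 0.36934/0.39718 = 0.9299058 = (growth of ILS) / (growth of CNY).
The CNY side grows by 1 + 0.0564×2 = 1.112800.
That pins the ILS growth at 1.0347992.
r = (1.0347992 − 1)/2 = 0.017400 → 1.74%.

1.74%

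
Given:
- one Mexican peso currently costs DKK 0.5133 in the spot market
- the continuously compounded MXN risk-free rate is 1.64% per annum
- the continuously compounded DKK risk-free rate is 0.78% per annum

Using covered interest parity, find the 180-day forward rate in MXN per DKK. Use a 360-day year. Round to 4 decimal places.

1.9566

T = 180/360 years.
DKK growth factor: e^(0.0078×180/360) = 1.0039076.
Growth of 1 MXN over T: e^(0.0164×180/360) = 1.0082337.
Forward (DKK per MXN) = 0.5133 × 1.0039076 / 1.0082337 = 0.5110975.
Invert for MXN per DKK: 1 / 0.5110975 = 1.9566.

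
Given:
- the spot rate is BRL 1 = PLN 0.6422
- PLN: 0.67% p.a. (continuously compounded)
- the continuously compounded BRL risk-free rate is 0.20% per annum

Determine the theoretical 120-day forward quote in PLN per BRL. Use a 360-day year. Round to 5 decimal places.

0.64321

T = 120/360 years.
PLN growth factor: e^(0.0067×120/360) = 1.0022358.
Growth of 1 BRL over T: e^(0.0020×120/360) = 1.0006669.
So F = 0.6422 × 1.0022358 / 1.0006669 = 0.6432069 (PLN/BRL).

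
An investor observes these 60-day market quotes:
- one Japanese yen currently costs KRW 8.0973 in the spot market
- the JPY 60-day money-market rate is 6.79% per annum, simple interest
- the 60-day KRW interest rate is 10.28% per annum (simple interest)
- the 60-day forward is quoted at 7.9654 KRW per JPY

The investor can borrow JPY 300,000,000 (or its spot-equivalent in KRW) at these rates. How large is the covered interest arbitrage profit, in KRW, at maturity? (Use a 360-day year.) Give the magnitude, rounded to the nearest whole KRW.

KRW 54,147,589

T = 60/360 years.
Route A — deposit JPY, sell forward: 300,000,000 × 1.011316666667 × 7.9654 = KRW 2,416,662,533.00.
Route B — convert at spot, deposit KRW: 300,000,000 × 8.0973 × 1.017133333333 = KRW 2,470,810,122.00.
The quoted forward undervalues JPY, so borrow JPY, convert to KRW at spot, deposit the KRW at 10.28%, and buy JPY forward at 7.9654 to cover the loan.
The gap between the two covered legs is KRW 54,147,589.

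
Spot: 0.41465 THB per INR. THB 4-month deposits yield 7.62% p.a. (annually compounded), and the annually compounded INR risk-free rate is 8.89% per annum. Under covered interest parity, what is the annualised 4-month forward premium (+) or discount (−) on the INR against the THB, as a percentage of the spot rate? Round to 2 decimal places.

-1.17%

T = 4/12 years.
No-arbitrage forward: 0.41465 × 1.0247808 / 1.0287962 = 0.41303162 THB/INR.
Annualised premium = (F − S)/S × (1/T) = (0.41303162 − 0.41465)/0.41465 ÷ (4/12) = -1.17%.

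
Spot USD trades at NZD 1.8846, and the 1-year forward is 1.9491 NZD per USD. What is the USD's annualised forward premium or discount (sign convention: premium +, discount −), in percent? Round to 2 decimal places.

T = 1 year.
USD trades forward at +3.42248% vs spot over the period.
Annualise by dividing by T: 0.0342248 / 1 = 0.034225 → 3.42%.

+3.42%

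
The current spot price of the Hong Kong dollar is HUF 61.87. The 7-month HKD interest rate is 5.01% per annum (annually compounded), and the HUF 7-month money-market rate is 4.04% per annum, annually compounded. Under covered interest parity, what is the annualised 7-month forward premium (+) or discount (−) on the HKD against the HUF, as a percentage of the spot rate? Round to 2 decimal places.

T = 7/12 years.
No-arbitrage forward: 61.87 × 1.023372 / 1.028927 = 61.53597 HUF/HKD.
(F − S)/S ÷ T = (61.53597 − 61.87)/61.87/(7/12) = -0.009255 → -0.93%.

-0.93%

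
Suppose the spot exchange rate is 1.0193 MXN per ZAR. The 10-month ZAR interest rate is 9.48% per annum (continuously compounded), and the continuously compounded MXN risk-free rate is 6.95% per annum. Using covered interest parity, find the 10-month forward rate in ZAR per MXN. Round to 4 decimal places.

1.0020

T = 10/12 years.
Growth of 1 MXN over T: e^(0.0695×10/12) = 1.0596267.
ZAR growth factor: e^(0.0948×10/12) = 1.0822043.
So F = 1.0193 × 1.0596267 / 1.0822043 = 0.9980347 (MXN/ZAR).
Invert for ZAR per MXN: 1 / 0.9980347 = 1.0020.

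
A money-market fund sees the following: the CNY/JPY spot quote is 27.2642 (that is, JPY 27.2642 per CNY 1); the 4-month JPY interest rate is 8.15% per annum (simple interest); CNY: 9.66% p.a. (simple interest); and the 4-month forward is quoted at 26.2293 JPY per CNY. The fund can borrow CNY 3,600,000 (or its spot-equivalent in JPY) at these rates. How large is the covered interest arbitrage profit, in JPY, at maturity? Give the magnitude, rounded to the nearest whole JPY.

JPY 3,351,578

T = 4/12 years.
Invest the CNY and cover forward: 3,600,000 × 1.032200 × 26.2293 = JPY 97,465,980.46.
Convert at spot and invest in JPY: 3,600,000 × 27.2642 × 1.0271666667 = JPY 100,817,558.76.
The quoted forward undervalues CNY, so borrow CNY, convert to JPY at spot, deposit the JPY at 8.15%, and buy CNY forward at 26.2293 to cover the loan.
Arbitrage profit = |97,465,980.46 − 100,817,558.76| = JPY 3,351,578.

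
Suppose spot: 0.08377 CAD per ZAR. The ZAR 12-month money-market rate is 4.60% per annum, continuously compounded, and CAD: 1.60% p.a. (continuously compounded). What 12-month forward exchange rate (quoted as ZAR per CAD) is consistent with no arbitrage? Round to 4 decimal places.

12.3010

T = 1 year.
CAD growth factor: e^(0.0160×1) = 1.01612869.
ZAR accumulates by e^(0.0460×1) = 1.04707441.
CIP: F = S · (grow CAD)/(grow ZAR) = 0.08377 × 1.01612869/1.04707441 = 0.081294223 CAD per ZAR.
Invert for ZAR per CAD: 1 / 0.081294223 = 12.3010.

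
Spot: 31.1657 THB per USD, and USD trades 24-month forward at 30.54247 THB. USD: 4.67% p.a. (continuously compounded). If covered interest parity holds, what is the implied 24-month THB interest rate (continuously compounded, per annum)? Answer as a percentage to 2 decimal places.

3.66%

T = 2 years.
F/S = 30.54247/31.1657 = 0.9800027 = (growth of THB) / (growth of USD).
The USD side grows by e^(0.0467×2) = 1.0979008.
That pins the THB growth at 1.0759457.
Take logs: ln 1.0759457 / 2 = 0.036600, so 3.66%.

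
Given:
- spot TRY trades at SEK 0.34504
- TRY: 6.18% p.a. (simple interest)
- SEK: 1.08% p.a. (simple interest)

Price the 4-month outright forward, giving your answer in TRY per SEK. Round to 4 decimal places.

2.9473

T = 4/12 years.
Growth of 1 SEK over T: 1 + 0.0108×4/12 = 1.003600.
Growth of 1 TRY over T: 1 + 0.0618×4/12 = 1.020600.
CIP: F = S · (grow SEK)/(grow TRY) = 0.34504 × 1.003600/1.020600 = 0.3392927 SEK per TRY.
Invert for TRY per SEK: 1 / 0.3392927 = 2.9473.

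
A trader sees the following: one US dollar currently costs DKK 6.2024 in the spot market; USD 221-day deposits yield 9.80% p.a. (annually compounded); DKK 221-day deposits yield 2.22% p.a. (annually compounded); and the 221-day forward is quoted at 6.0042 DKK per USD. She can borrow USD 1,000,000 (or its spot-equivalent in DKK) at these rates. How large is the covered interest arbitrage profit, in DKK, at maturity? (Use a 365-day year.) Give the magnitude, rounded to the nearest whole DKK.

DKK 68,471

T = 221/365 years.
Invest the USD and cover forward: 1,000,000 × 1.058239292 × 6.0042 = DKK 6,353,880.36.
Convert at spot and invest in DKK: 1,000,000 × 6.2024 × 1.01338338 = DKK 6,285,409.08.
The quoted forward overvalues USD, so borrow DKK, buy USD at spot, deposit the USD at 9.80%, and sell the proceeds forward at 6.0042.
Arbitrage profit = |6,353,880.36 − 6,285,409.08| = DKK 68,471.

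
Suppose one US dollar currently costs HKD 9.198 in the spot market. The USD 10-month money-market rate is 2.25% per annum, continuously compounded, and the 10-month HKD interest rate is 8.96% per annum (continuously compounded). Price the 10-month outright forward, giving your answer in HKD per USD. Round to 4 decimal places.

T = 10/12 years.
Growth of 1 HKD over T: e^(0.0896×10/12) = 1.0775249.
Growth of 1 USD over T: e^(0.0225×10/12) = 1.0189269.
So F = 9.198 × 1.0775249 / 1.0189269 = 9.726973 (HKD/USD).

9.7270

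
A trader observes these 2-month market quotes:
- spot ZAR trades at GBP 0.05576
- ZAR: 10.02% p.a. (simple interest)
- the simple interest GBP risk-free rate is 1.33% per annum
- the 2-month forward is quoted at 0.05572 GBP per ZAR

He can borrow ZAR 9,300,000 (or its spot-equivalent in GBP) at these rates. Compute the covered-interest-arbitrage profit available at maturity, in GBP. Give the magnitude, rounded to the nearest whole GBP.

T = 2/12 years.
Route A — deposit ZAR, sell forward: 9,300,000 × 1.016700 × 0.05572 = GBP 526,849.87.
Route B — convert at spot, deposit GBP: 9,300,000 × 0.05576 × 1.00221667 = GBP 519,717.49.
The quoted forward overvalues ZAR, so borrow GBP, buy ZAR at spot, deposit the ZAR at 10.02%, and sell the proceeds forward at 0.05572.
The gap between the two covered legs is GBP 7,132.

GBP 7,132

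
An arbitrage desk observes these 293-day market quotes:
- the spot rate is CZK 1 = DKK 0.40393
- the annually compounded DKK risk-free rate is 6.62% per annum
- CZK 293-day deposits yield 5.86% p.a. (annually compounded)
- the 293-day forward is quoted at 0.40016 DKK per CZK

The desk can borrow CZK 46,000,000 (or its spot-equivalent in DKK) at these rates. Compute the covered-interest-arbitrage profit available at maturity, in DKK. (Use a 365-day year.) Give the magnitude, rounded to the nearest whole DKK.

DKK 293,544

T = 293/365 years.
Keep in CZK, deliver into the forward: 46,000,000·1.0467748275·0.40016 = DKK 19,268,361.09.
Swap to DKK now, deposit: 46,000,000·0.40393·1.0528032402 = DKK 19,561,905.39.
The quoted forward undervalues CZK, so borrow CZK, convert to DKK at spot, deposit the DKK at 6.62%, and buy CZK forward at 0.40016 to cover the loan.
Profit = 19,561,905.39 − 19,268,361.09 = DKK 293,544.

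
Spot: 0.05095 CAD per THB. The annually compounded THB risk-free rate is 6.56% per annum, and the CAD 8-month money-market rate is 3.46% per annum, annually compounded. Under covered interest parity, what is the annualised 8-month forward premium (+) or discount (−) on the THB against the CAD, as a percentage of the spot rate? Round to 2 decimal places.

T = 8/12 years.
CIP forward (CAD per THB) = 0.05095 × 1.0229357/1.0432686 = 0.04995700.
Annualised premium = (F − S)/S × (1/T) = (0.04995700 − 0.05095)/0.05095 ÷ (8/12) = -2.92%.

-2.92%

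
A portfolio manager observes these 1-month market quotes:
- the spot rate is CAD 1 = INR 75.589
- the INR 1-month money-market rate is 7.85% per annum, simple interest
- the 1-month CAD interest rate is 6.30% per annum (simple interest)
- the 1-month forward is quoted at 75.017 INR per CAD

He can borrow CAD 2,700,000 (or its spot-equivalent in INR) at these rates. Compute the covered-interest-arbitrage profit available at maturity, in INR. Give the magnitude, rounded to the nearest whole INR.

T = 1/12 years.
Keep in CAD, deliver into the forward: 2,700,000·1.005250·75.017 = INR 203,609,265.98.
Swap to INR now, deposit: 2,700,000·75.589·1.00654166667 = INR 205,425,390.71.
The quoted forward undervalues CAD, so borrow CAD, convert to INR at spot, deposit the INR at 7.85%, and buy CAD forward at 75.017 to cover the loan.
Arbitrage profit = |203,609,265.98 − 205,425,390.71| = INR 1,816,125.

INR 1,816,125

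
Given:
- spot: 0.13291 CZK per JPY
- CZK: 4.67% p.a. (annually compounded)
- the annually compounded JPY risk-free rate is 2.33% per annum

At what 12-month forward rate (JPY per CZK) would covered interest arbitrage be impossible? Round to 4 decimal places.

T = 1 year.
Growth of 1 CZK over T: (1 + 0.0467)^1 = 1.046700.
Growth of 1 JPY over T: (1 + 0.0233)^1 = 1.023300.
Forward (CZK per JPY) = 0.13291 × 1.046700 / 1.023300 = 0.1359493.
Invert for JPY per CZK: 1 / 0.1359493 = 7.3557.

7.3557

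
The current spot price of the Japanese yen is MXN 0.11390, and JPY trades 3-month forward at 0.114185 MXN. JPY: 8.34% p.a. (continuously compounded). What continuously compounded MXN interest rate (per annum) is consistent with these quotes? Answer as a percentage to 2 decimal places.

9.34%

T = 3/12 years.
By CIP, F/S equals the MXN-to-JPY growth ratio: 0.114185/0.1139 = 1.0025022.
JPY growth factor: e^(0.0834×3/12) = 1.0210689.
Hence g_MXN = 1.0236238.
Take logs: ln 1.0236238 / (3/12) = 0.093396, so 9.34%.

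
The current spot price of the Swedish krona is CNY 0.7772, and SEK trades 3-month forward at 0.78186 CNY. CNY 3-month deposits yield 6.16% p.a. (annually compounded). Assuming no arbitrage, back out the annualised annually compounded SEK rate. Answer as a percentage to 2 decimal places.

T = 3/12 years.
F/S = 0.78186/0.7772 = 1.0059959 = (growth of CNY) / (growth of SEK).
The CNY side grows by (1 + 0.0616)^(3/12) = 1.0150565.
That pins the SEK growth at 1.0090066.
r = 1.0090066^(12/3) − 1 = 0.036516 → 3.65%.

3.65%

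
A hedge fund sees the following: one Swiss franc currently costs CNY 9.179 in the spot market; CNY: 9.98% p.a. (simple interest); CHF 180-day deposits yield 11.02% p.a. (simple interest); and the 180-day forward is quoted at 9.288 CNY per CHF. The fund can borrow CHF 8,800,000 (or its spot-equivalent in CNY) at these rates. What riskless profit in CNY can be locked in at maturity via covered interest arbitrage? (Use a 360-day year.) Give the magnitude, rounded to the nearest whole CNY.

CNY 1,432,083

T = 180/360 years.
Keep in CHF, deliver into the forward: 8,800,000·1.055100·9.288 = CNY 86,237,965.44.
Swap to CNY now, deposit: 8,800,000·9.179·1.049900 = CNY 84,805,882.48.
The quoted forward overvalues CHF, so borrow CNY, buy CHF at spot, deposit the CHF at 11.02%, and sell the proceeds forward at 9.288.
Arbitrage profit = |86,237,965.44 − 84,805,882.48| = CNY 1,432,083.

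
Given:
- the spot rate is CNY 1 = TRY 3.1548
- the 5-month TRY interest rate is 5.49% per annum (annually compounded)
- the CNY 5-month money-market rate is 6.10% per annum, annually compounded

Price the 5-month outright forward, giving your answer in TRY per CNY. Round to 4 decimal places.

3.1472

T = 5/12 years.
TRY accumulates by (1 + 0.0549)^(5/12) = 1.022519.
CNY accumulates by (1 + 0.0610)^(5/12) = 1.0249785.
So F = 3.1548 × 1.022519 / 1.0249785 = 3.147230 (TRY/CNY).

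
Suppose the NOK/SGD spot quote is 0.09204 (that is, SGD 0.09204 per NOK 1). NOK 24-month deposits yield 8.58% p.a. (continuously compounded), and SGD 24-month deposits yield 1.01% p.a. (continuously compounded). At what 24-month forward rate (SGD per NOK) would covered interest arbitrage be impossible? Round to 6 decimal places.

0.079109

T = 2 years.
SGD growth factor: e^(0.0101×2) = 1.0204054.
NOK growth factor: e^(0.0858×2) = 1.1872029.
So F = 0.09204 × 1.0204054 / 1.1872029 = 0.07910873 (SGD/NOK).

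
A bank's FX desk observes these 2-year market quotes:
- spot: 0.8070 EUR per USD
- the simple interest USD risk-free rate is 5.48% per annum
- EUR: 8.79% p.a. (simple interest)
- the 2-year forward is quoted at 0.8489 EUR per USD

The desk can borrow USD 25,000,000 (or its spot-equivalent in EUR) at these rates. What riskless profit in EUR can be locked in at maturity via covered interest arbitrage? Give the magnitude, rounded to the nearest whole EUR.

EUR 173,279

T = 2 years.
Invest the USD and cover forward: 25,000,000 × 1.109600 × 0.8489 = EUR 23,548,486.00.
Convert at spot and invest in EUR: 25,000,000 × 0.8070 × 1.175800 = EUR 23,721,765.00.
The quoted forward undervalues USD, so borrow USD, convert to EUR at spot, deposit the EUR at 8.79%, and buy USD forward at 0.8489 to cover the loan.
Profit = 23,721,765.00 − 23,548,486.00 = EUR 173,279.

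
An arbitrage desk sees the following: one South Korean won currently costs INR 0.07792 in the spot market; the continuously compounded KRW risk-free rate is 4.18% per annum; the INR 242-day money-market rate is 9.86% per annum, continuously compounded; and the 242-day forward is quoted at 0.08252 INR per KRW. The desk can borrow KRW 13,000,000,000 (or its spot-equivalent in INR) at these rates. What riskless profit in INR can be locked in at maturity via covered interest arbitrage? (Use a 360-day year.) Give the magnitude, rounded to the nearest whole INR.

T = 242/360 years.
Invest the KRW and cover forward: 13,000,000,000 × 1.028497386357 × 0.08252 = INR 1,103,330,856.19.
Convert at spot and invest in INR: 13,000,000,000 × 0.07792 × 1.068527049777 = INR 1,082,375,160.34.
The quoted forward overvalues KRW, so borrow INR, buy KRW at spot, deposit the KRW at 4.18%, and sell the proceeds forward at 0.08252.
Profit = 1,103,330,856.19 − 1,082,375,160.34 = INR 20,955,696.

INR 20,955,696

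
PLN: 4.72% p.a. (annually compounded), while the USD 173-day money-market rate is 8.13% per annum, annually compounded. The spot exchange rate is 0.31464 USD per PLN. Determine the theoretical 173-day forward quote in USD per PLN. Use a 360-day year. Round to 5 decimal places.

0.31952

T = 173/360 years.
Growth of 1 USD over T: (1 + 0.0813)^(173/360) = 1.0382765.
PLN accumulates by (1 + 0.0472)^(173/360) = 1.0224106.
CIP: F = S · (grow USD)/(grow PLN) = 0.31464 × 1.0382765/1.0224106 = 0.3195226 USD per PLN.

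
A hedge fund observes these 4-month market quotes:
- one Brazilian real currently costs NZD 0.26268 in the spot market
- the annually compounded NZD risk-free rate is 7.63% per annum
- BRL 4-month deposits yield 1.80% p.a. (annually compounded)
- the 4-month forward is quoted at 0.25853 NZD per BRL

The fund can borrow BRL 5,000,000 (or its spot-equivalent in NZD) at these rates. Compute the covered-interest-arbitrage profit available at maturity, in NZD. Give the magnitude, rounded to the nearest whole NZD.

T = 4/12 years.
Invest the BRL and cover forward: 5,000,000 × 1.005964356 × 0.25853 = NZD 1,300,359.82.
Convert at spot and invest in NZD: 5,000,000 × 0.26268 × 1.024812577 = NZD 1,345,988.84.
The quoted forward undervalues BRL, so borrow BRL, convert to NZD at spot, deposit the NZD at 7.63%, and buy BRL forward at 0.25853 to cover the loan.
Arbitrage profit = |1,300,359.82 − 1,345,988.84| = NZD 45,629.

NZD 45,629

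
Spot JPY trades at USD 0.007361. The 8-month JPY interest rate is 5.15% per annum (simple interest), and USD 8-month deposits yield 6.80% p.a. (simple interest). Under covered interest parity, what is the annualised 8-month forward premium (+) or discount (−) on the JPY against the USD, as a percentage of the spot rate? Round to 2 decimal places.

+1.60%

T = 8/12 years.
No-arbitrage forward: 0.007361 × 1.0453333 / 1.0343333 = 0.007439283 USD/JPY.
Annualised premium = (F − S)/S × (1/T) = (0.007439283 − 0.007361)/0.007361 ÷ (8/12) = 1.60%.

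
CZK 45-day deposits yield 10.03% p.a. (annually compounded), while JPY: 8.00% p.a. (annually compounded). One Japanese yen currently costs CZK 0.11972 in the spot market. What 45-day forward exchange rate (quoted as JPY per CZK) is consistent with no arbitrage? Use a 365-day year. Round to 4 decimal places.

8.3337

T = 45/365 years.
Growth of 1 CZK over T: (1 + 0.1003)^(45/365) = 1.0118539.
JPY accumulates by (1 + 0.0800)^(45/365) = 1.0095335.
Forward (CZK per JPY) = 0.11972 × 1.0118539 / 1.0095335 = 0.1199952.
Invert for JPY per CZK: 1 / 0.1199952 = 8.3337.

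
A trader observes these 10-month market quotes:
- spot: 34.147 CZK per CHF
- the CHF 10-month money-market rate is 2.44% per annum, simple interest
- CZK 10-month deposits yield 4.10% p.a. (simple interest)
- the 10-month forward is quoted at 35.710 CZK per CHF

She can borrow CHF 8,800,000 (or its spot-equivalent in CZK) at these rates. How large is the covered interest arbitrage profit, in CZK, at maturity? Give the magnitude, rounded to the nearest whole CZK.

CZK 9,877,245

T = 10/12 years.
Route A — deposit CHF, sell forward: 8,800,000 × 1.02033333333 × 35.710 = CZK 320,637,709.33.
Route B — convert at spot, deposit CZK: 8,800,000 × 34.147 × 1.03416666667 = CZK 310,760,464.67.
The quoted forward overvalues CHF, so borrow CZK, buy CHF at spot, deposit the CHF at 2.44%, and sell the proceeds forward at 35.710.
Arbitrage profit = |320,637,709.33 − 310,760,464.67| = CZK 9,877,245.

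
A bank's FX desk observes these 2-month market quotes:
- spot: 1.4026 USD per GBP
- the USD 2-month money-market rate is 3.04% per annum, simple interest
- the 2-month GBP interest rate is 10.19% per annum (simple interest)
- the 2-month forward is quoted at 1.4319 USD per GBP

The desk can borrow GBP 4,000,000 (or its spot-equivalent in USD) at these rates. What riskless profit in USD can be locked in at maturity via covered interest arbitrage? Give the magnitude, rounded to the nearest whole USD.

USD 186,048

T = 2/12 years.
Keep in GBP, deliver into the forward: 4,000,000·1.016983333·1.4319 = USD 5,824,873.74.
Swap to USD now, deposit: 4,000,000·1.4026·1.005066667 = USD 5,638,826.03.
The quoted forward overvalues GBP, so borrow USD, buy GBP at spot, deposit the GBP at 10.19%, and sell the proceeds forward at 1.4319.
Profit = 5,824,873.74 − 5,638,826.03 = USD 186,048.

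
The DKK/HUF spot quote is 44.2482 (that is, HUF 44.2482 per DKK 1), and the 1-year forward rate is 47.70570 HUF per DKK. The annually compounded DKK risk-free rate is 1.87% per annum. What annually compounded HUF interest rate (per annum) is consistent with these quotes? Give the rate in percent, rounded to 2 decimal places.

T = 1 year.
F/S = 47.7057/44.2482 = 1.0781388 = (growth of HUF) / (growth of DKK).
DKK growth factor: (1 + 0.0187)^1 = 1.018700.
That pins the HUF growth at 1.098300.
r = 1.098300^(1/1) − 1 = 0.098300 → 9.83%.

9.83%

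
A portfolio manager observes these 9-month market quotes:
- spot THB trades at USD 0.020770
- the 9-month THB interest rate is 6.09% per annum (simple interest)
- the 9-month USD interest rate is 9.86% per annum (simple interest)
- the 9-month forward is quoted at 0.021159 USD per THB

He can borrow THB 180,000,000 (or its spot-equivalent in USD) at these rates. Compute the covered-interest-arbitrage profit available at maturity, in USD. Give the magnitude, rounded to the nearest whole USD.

T = 9/12 years.
Keep in THB, deliver into the forward: 180,000,000·1.045675·0.021159 = USD 3,982,578.72.
Swap to USD now, deposit: 180,000,000·0.020770·1.073950 = USD 4,015,069.47.
The quoted forward undervalues THB, so borrow THB, convert to USD at spot, deposit the USD at 9.86%, and buy THB forward at 0.021159 to cover the loan.
Arbitrage profit = |3,982,578.72 − 4,015,069.47| = USD 32,491.

USD 32,491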